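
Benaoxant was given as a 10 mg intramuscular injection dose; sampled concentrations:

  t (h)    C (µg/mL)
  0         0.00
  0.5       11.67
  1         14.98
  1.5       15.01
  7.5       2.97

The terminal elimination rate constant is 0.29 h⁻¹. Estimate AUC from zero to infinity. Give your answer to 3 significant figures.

Trapezoidal AUC_0→7.5:
  [0→0.5]: (0.00+11.67)/2 × 0.5 = 2.9175
  [0.5→1]: (11.67+14.98)/2 × 0.5 = 6.6625
  [1→1.5]: (14.98+15.01)/2 × 0.5 = 7.4975
  [1.5→7.5]: (15.01+2.97)/2 × 6 = 53.94
  Sum = 71.0175 µg/mL·h
Extrapolated tail: C_last / k_e = 2.97 / 0.29 = 10.241
AUC_0→∞ = 71.0175 + 10.241 = 81.2585 µg/mL·h

AUC = 81.3 µg/mL·h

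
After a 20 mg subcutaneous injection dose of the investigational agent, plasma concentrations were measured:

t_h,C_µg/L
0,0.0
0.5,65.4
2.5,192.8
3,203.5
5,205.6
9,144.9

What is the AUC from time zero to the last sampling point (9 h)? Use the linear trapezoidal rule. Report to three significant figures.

Trapezoidal AUC_0→9:
  [0→0.5]: (0.0+65.4)/2 × 0.5 = 16.35
  [0.5→2.5]: (65.4+192.8)/2 × 2 = 258.2
  [2.5→3]: (192.8+203.5)/2 × 0.5 = 99.075
  [3→5]: (203.5+205.6)/2 × 2 = 409.1
  [5→9]: (205.6+144.9)/2 × 4 = 701.0
  Sum = 1483.725 µg/L·h

AUC = 1480 µg/L·h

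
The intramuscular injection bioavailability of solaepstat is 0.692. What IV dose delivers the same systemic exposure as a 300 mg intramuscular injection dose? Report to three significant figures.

Systemic exposure from an extravascular dose = F × D_ev, so the equivalent IV dose is F × D_ev.
D_iv = F × D_ev = 0.692 × 300 = 207.6 mg

D_iv = 208 mg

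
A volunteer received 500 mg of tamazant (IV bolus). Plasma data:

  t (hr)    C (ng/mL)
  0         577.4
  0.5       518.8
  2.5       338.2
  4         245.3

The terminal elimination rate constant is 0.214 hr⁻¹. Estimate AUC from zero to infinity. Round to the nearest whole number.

Trapezoidal AUC_0→4:
  [0→0.5]: (577.4+518.8)/2 × 0.5 = 274.05
  [0.5→2.5]: (518.8+338.2)/2 × 2 = 857.0
  [2.5→4]: (338.2+245.3)/2 × 1.5 = 437.625
  Sum = 1568.675 ng/mL·hr
Extrapolated tail: C_last / k_e = 245.3 / 0.214 = 1146.262
AUC_0→∞ = 1568.675 + 1146.262 = 2714.937 ng/mL·hr

AUC = 2715 ng/mL·hr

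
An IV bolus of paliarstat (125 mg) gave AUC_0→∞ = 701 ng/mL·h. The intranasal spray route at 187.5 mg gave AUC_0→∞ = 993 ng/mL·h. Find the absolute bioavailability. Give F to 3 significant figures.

F = 0.944

F = (AUC_ev / D_ev) / (AUC_iv / D_iv)
  = (993/187.5) / (701/125)
  = 5.296 / 5.608 = 0.9444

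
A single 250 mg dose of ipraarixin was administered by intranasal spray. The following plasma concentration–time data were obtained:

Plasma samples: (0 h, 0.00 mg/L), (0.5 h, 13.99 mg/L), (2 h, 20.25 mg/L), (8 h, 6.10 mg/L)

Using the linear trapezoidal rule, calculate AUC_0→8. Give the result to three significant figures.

AUC = 108 mg/L·h

Trapezoidal AUC_0→8:
  [0→0.5]: (0.00+13.99)/2 × 0.5 = 3.4975
  [0.5→2]: (13.99+20.25)/2 × 1.5 = 25.68
  [2→8]: (20.25+6.10)/2 × 6 = 79.05
  Sum = 108.2275 mg/L·h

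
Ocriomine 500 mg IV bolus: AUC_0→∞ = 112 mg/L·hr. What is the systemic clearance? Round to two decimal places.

CL = 4.46 L/hr

CL = Dose_iv / AUC_0→∞
   = 500 / 112 = 4.46429 L/hr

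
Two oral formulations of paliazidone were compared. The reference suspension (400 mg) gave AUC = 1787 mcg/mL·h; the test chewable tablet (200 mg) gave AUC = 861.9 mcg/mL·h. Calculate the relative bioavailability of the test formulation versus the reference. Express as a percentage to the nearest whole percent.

F_rel = (AUC_test/D_test) / (AUC_ref/D_ref)
      = (861.9/200) / (1787/400)
      = 4.3095 / 4.4675 = 0.9646 = 96.46%

F_rel = 96%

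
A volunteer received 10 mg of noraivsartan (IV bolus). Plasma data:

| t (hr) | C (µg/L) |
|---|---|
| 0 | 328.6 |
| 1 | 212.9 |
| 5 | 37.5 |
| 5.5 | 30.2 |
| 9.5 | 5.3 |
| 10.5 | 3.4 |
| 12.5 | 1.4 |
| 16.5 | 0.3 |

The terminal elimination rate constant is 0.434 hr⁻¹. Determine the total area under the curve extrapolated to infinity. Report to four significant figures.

AUC = 872.7 µg/L·hr

Trapezoidal AUC_0→16.5:
  [0→1]: (328.6+212.9)/2 × 1 = 270.75
  [1→5]: (212.9+37.5)/2 × 4 = 500.8
  [5→5.5]: (37.5+30.2)/2 × 0.5 = 16.925
  [5.5→9.5]: (30.2+5.3)/2 × 4 = 71.0
  [9.5→10.5]: (5.3+3.4)/2 × 1 = 4.35
  [10.5→12.5]: (3.4+1.4)/2 × 2 = 4.8
  [12.5→16.5]: (1.4+0.3)/2 × 4 = 3.4
  Sum = 872.025 µg/L·hr
Extrapolated tail: C_last / k_e = 0.3 / 0.434 = 0.691
AUC_0→∞ = 872.025 + 0.691 = 872.716 µg/L·hr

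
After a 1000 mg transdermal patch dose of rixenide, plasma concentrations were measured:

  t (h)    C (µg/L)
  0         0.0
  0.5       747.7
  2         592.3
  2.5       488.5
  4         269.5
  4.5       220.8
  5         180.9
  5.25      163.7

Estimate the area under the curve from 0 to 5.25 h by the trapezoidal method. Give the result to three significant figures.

Trapezoidal AUC_0→5.25:
  [0→0.5]: (0.0+747.7)/2 × 0.5 = 186.925
  [0.5→2]: (747.7+592.3)/2 × 1.5 = 1005.0
  [2→2.5]: (592.3+488.5)/2 × 0.5 = 270.2
  [2.5→4]: (488.5+269.5)/2 × 1.5 = 568.5
  [4→4.5]: (269.5+220.8)/2 × 0.5 = 122.575
  [4.5→5]: (220.8+180.9)/2 × 0.5 = 100.425
  [5→5.25]: (180.9+163.7)/2 × 0.25 = 43.075
  Sum = 2296.7 µg/L·h

AUC = 2300 µg/L·h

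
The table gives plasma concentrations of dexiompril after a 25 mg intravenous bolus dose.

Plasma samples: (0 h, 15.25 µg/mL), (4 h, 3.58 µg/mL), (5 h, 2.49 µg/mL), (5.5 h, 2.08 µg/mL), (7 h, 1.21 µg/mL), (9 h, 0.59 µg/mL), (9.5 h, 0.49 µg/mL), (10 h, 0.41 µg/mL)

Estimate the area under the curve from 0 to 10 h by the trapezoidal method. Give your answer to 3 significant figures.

AUC = 46.6 µg/mL·h

Trapezoidal AUC_0→10:
  [0→4]: (15.25+3.58)/2 × 4 = 37.66
  [4→5]: (3.58+2.49)/2 × 1 = 3.035
  [5→5.5]: (2.49+2.08)/2 × 0.5 = 1.1425
  [5.5→7]: (2.08+1.21)/2 × 1.5 = 2.4675
  [7→9]: (1.21+0.59)/2 × 2 = 1.8
  [9→9.5]: (0.59+0.49)/2 × 0.5 = 0.27
  [9.5→10]: (0.49+0.41)/2 × 0.5 = 0.225
  Sum = 46.6 µg/mL·h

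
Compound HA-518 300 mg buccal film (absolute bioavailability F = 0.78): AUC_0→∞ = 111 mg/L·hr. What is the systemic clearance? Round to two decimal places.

CL = 2.11 L/hr

CL = F × Dose / AUC_0→∞
   = 0.78 × 300 / 111 = 2.10811 L/hr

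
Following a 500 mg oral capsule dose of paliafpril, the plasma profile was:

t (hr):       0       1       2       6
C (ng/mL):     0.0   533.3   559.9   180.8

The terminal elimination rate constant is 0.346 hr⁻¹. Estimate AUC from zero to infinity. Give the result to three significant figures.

Trapezoidal AUC_0→6:
  [0→1]: (0.0+533.3)/2 × 1 = 266.65
  [1→2]: (533.3+559.9)/2 × 1 = 546.6
  [2→6]: (559.9+180.8)/2 × 4 = 1481.4
  Sum = 2294.65 ng/mL·hr
Extrapolated tail: C_last / k_e = 180.8 / 0.346 = 522.543
AUC_0→∞ = 2294.65 + 522.543 = 2817.193 ng/mL·hr

AUC = 2820 ng/mL·hr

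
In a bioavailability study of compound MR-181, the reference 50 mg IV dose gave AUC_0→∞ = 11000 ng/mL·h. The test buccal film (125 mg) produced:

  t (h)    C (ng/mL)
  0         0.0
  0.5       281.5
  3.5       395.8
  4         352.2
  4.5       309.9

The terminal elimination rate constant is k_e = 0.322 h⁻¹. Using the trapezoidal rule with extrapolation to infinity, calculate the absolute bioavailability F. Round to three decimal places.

F = 0.087

Trapezoidal AUC_0→4.5 (buccal film):
  [0→0.5]: (0.0+281.5)/2 × 0.5 = 70.375
  [0.5→3.5]: (281.5+395.8)/2 × 3 = 1015.95
  [3.5→4]: (395.8+352.2)/2 × 0.5 = 187.0
  [4→4.5]: (352.2+309.9)/2 × 0.5 = 165.525
  Sum = 1438.85 ng/mL·h
Tail: C_last/k_e = 309.9/0.322 = 962.422
AUC_0→∞ (buccal film) = 1438.85 + 962.422 = 2401.272 ng/mL·h
F = (AUC_ev/D_ev)/(AUC_iv/D_iv) = (2401.272/125)/(11000/50) = 19.210176/220 = 0.0873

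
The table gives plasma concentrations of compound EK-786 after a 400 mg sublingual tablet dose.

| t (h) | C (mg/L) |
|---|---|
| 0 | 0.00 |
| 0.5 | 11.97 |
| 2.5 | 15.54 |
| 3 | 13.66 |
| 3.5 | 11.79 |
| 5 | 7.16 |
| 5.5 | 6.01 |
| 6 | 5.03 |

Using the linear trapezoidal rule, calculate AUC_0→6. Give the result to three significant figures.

AUC = 64.4 mg/L·h

Trapezoidal AUC_0→6:
  [0→0.5]: (0.00+11.97)/2 × 0.5 = 2.9925
  [0.5→2.5]: (11.97+15.54)/2 × 2 = 27.51
  [2.5→3]: (15.54+13.66)/2 × 0.5 = 7.3
  [3→3.5]: (13.66+11.79)/2 × 0.5 = 6.3625
  [3.5→5]: (11.79+7.16)/2 × 1.5 = 14.2125
  [5→5.5]: (7.16+6.01)/2 × 0.5 = 3.2925
  [5.5→6]: (6.01+5.03)/2 × 0.5 = 2.76
  Sum = 64.43 mg/L·h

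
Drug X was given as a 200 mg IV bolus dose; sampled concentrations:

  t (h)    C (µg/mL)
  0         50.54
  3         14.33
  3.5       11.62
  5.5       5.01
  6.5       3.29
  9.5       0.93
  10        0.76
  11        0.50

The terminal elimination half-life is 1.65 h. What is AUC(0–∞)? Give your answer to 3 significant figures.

AUC = 133 µg/mL·h

Trapezoidal AUC_0→11:
  [0→3]: (50.54+14.33)/2 × 3 = 97.305
  [3→3.5]: (14.33+11.62)/2 × 0.5 = 6.4875
  [3.5→5.5]: (11.62+5.01)/2 × 2 = 16.63
  [5.5→6.5]: (5.01+3.29)/2 × 1 = 4.15
  [6.5→9.5]: (3.29+0.93)/2 × 3 = 6.33
  [9.5→10]: (0.93+0.76)/2 × 0.5 = 0.4225
  [10→11]: (0.76+0.50)/2 × 1 = 0.63
  Sum = 131.955 µg/mL·h
k_e = ln2 / t½ = 0.693147 / 1.65 = 0.4201 h^-1
Extrapolated tail: C_last / k_e = 0.50 / 0.4201 = 1.190
AUC_0→∞ = 131.955 + 1.190 = 133.145 µg/mL·h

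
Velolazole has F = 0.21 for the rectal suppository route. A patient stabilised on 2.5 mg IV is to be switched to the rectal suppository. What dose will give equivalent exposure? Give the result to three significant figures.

For equal systemic exposure: F × D_ev = D_iv
D_ev = D_iv / F = 2.5 / 0.21 = 11.9048 mg

D_rectal = 11.9 mg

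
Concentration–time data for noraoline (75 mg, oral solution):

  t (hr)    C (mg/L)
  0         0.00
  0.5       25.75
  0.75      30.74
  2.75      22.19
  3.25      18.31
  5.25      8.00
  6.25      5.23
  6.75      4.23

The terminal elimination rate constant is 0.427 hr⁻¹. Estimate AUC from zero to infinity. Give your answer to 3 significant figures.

AUC = 122 mg/L·hr

Trapezoidal AUC_0→6.75:
  [0→0.5]: (0.00+25.75)/2 × 0.5 = 6.4375
  [0.5→0.75]: (25.75+30.74)/2 × 0.25 = 7.06125
  [0.75→2.75]: (30.74+22.19)/2 × 2 = 52.93
  [2.75→3.25]: (22.19+18.31)/2 × 0.5 = 10.125
  [3.25→5.25]: (18.31+8.00)/2 × 2 = 26.31
  [5.25→6.25]: (8.00+5.23)/2 × 1 = 6.615
  [6.25→6.75]: (5.23+4.23)/2 × 0.5 = 2.365
  Sum = 111.84375 mg/L·hr
Extrapolated tail: C_last / k_e = 4.23 / 0.427 = 9.906
AUC_0→∞ = 111.84375 + 9.906 = 121.74975 mg/L·hr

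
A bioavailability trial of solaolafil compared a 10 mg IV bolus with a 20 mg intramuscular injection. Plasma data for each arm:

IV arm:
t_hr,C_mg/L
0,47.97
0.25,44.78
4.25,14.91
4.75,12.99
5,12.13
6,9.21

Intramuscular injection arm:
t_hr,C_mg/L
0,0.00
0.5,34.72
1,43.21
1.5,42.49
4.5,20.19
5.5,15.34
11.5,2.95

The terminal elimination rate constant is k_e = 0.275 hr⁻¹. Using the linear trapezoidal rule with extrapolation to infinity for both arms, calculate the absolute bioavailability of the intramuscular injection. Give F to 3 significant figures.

Trapezoidal AUC_0→6 (IV):
  [0→0.25]: (47.97+44.78)/2 × 0.25 = 11.59375
  [0.25→4.25]: (44.78+14.91)/2 × 4 = 119.38
  [4.25→4.75]: (14.91+12.99)/2 × 0.5 = 6.975
  [4.75→5]: (12.99+12.13)/2 × 0.25 = 3.14
  [5→6]: (12.13+9.21)/2 × 1 = 10.67
  Sum = 151.75875 mg/L·hr
IV tail: 9.21/0.275 = 33.491; AUC_iv,0→∞ = 151.75875 + 33.491 = 185.24975 mg/L·hr
Trapezoidal AUC_0→11.5 (intramuscular injection):
  [0→0.5]: (0.00+34.72)/2 × 0.5 = 8.68
  [0.5→1]: (34.72+43.21)/2 × 0.5 = 19.4825
  [1→1.5]: (43.21+42.49)/2 × 0.5 = 21.425
  [1.5→4.5]: (42.49+20.19)/2 × 3 = 94.02
  [4.5→5.5]: (20.19+15.34)/2 × 1 = 17.765
  [5.5→11.5]: (15.34+2.95)/2 × 6 = 54.87
  Sum = 216.2425 mg/L·hr
intramuscular injection tail: 2.95/0.275 = 10.727; AUC_ev,0→∞ = 216.2425 + 10.727 = 226.9695 mg/L·hr
F = (AUC_ev/D_ev)/(AUC_iv/D_iv) = (226.9695/20)/(185.24975/10) = 11.348475/18.524975 = 0.6126

F = 0.613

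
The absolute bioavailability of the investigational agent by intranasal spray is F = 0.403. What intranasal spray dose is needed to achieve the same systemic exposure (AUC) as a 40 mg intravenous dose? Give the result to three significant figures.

D_intranasal = 99.3 mg

For equal systemic exposure: F × D_ev = D_iv
D_ev = D_iv / F = 40 / 0.403 = 99.2556 mg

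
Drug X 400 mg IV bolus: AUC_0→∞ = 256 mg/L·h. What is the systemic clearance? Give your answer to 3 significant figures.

CL = 1.56 L/h

CL = Dose_iv / AUC_0→∞
   = 400 / 256 = 1.5625 L/h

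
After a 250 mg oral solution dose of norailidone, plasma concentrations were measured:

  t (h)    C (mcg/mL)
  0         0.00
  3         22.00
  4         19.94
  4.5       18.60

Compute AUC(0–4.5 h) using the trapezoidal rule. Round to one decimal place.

Trapezoidal AUC_0→4.5:
  [0→3]: (0.00+22.00)/2 × 3 = 33.0
  [3→4]: (22.00+19.94)/2 × 1 = 20.97
  [4→4.5]: (19.94+18.60)/2 × 0.5 = 9.635
  Sum = 63.605 mcg/mL·h

AUC = 63.6 mcg/mL·h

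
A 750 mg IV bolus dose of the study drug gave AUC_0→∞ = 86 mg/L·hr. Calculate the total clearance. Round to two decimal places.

CL = Dose_iv / AUC_0→∞
   = 750 / 86 = 8.72093 L/hr

CL = 8.72 L/hr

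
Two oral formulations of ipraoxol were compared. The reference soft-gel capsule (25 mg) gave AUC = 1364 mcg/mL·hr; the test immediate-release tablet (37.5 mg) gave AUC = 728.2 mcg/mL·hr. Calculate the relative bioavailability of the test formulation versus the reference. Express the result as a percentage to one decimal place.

F_rel = 35.6%

F_rel = (AUC_test/D_test) / (AUC_ref/D_ref)
      = (728.2/37.5) / (1364/25)
      = 19.4187 / 54.56 = 0.3559 = 35.59%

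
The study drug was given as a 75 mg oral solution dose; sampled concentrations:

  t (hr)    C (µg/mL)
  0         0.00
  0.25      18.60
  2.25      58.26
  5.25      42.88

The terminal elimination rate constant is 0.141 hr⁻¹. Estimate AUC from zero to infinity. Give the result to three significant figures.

Trapezoidal AUC_0→5.25:
  [0→0.25]: (0.00+18.60)/2 × 0.25 = 2.325
  [0.25→2.25]: (18.60+58.26)/2 × 2 = 76.86
  [2.25→5.25]: (58.26+42.88)/2 × 3 = 151.71
  Sum = 230.895 µg/mL·hr
Extrapolated tail: C_last / k_e = 42.88 / 0.141 = 304.113
AUC_0→∞ = 230.895 + 304.113 = 535.008 µg/mL·hr

AUC = 535 µg/mL·hr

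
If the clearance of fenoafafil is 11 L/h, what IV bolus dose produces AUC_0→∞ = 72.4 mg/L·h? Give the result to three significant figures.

Dose = 796 mg

Dose_iv = CL × AUC_0→∞
     = 11 × 72.4 = 796.4 mg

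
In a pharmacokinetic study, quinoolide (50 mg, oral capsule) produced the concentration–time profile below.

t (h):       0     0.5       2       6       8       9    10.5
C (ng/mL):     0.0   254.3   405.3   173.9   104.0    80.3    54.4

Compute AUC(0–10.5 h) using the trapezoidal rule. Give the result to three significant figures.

Trapezoidal AUC_0→10.5:
  [0→0.5]: (0.0+254.3)/2 × 0.5 = 63.575
  [0.5→2]: (254.3+405.3)/2 × 1.5 = 494.7
  [2→6]: (405.3+173.9)/2 × 4 = 1158.4
  [6→8]: (173.9+104.0)/2 × 2 = 277.9
  [8→9]: (104.0+80.3)/2 × 1 = 92.15
  [9→10.5]: (80.3+54.4)/2 × 1.5 = 101.025
  Sum = 2187.75 ng/mL·h

AUC = 2190 ng/mL·h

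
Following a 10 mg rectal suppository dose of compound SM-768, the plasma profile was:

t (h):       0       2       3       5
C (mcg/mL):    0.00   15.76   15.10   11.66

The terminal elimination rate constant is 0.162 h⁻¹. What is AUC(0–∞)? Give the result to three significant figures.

AUC = 130 mcg/mL·h

Trapezoidal AUC_0→5:
  [0→2]: (0.00+15.76)/2 × 2 = 15.76
  [2→3]: (15.76+15.10)/2 × 1 = 15.43
  [3→5]: (15.10+11.66)/2 × 2 = 26.76
  Sum = 57.95 mcg/mL·h
Extrapolated tail: C_last / k_e = 11.66 / 0.162 = 71.975
AUC_0→∞ = 57.95 + 71.975 = 129.925 mcg/mL·h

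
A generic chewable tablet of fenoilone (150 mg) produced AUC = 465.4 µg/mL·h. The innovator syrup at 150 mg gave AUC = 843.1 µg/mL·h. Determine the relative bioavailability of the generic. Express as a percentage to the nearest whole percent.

F_rel = 55%

F_rel = (AUC_test/D_test) / (AUC_ref/D_ref)
      = (465.4/150) / (843.1/150)
      = 3.10267 / 5.62067 = 0.5520 = 55.20%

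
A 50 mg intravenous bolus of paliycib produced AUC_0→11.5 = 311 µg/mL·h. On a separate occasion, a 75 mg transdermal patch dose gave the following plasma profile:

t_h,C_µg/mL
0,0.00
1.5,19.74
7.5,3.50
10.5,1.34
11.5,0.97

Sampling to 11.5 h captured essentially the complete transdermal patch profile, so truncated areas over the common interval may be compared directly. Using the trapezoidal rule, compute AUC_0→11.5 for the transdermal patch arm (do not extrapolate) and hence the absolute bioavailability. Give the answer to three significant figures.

F = 0.199

Trapezoidal AUC_0→11.5 (transdermal patch):
  [0→1.5]: (0.00+19.74)/2 × 1.5 = 14.805
  [1.5→7.5]: (19.74+3.50)/2 × 6 = 69.72
  [7.5→10.5]: (3.50+1.34)/2 × 3 = 7.26
  [10.5→11.5]: (1.34+0.97)/2 × 1 = 1.155
  Sum = 92.94 µg/mL·h
F = (AUC_ev/D_ev)/(AUC_iv/D_iv) = (92.94/75)/(311/50) = 1.2392/6.22 = 0.1992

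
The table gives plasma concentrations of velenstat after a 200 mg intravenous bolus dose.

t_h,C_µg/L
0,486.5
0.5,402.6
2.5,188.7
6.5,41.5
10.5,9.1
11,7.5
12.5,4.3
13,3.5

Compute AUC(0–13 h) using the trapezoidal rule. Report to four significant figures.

AUC = 1390 µg/L·h

Trapezoidal AUC_0→13:
  [0→0.5]: (486.5+402.6)/2 × 0.5 = 222.275
  [0.5→2.5]: (402.6+188.7)/2 × 2 = 591.3
  [2.5→6.5]: (188.7+41.5)/2 × 4 = 460.4
  [6.5→10.5]: (41.5+9.1)/2 × 4 = 101.2
  [10.5→11]: (9.1+7.5)/2 × 0.5 = 4.15
  [11→12.5]: (7.5+4.3)/2 × 1.5 = 8.85
  [12.5→13]: (4.3+3.5)/2 × 0.5 = 1.95
  Sum = 1390.125 µg/L·h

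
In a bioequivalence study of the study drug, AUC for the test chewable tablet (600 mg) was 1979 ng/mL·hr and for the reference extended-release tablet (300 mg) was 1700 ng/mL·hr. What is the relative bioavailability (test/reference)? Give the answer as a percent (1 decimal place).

F_rel = (AUC_test/D_test) / (AUC_ref/D_ref)
      = (1979/600) / (1700/300)
      = 3.29833 / 5.66667 = 0.5821 = 58.21%

F_rel = 58.2%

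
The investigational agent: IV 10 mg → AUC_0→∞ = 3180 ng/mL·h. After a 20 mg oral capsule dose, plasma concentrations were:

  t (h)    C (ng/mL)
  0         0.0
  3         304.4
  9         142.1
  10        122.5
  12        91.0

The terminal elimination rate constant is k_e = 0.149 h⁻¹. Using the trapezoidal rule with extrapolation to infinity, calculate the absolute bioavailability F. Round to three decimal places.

Trapezoidal AUC_0→12 (oral capsule):
  [0→3]: (0.0+304.4)/2 × 3 = 456.6
  [3→9]: (304.4+142.1)/2 × 6 = 1339.5
  [9→10]: (142.1+122.5)/2 × 1 = 132.3
  [10→12]: (122.5+91.0)/2 × 2 = 213.5
  Sum = 2141.9 ng/mL·h
Tail: C_last/k_e = 91.0/0.149 = 610.738
AUC_0→∞ (oral capsule) = 2141.9 + 610.738 = 2752.638 ng/mL·h
F = (AUC_ev/D_ev)/(AUC_iv/D_iv) = (2752.638/20)/(3180/10) = 137.6319/318 = 0.4328

F = 0.433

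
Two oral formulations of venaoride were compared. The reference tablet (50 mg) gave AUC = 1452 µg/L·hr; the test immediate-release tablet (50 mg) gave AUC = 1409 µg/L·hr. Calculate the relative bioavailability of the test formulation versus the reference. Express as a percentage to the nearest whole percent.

F_rel = 97%

F_rel = (AUC_test/D_test) / (AUC_ref/D_ref)
      = (1409/50) / (1452/50)
      = 28.18 / 29.04 = 0.9704 = 97.04%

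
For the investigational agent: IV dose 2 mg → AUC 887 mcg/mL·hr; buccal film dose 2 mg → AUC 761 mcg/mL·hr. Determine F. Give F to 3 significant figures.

F = 0.858

F = (AUC_ev / D_ev) / (AUC_iv / D_iv)
  = (761/2) / (887/2)
  = 380.5 / 443.5 = 0.8579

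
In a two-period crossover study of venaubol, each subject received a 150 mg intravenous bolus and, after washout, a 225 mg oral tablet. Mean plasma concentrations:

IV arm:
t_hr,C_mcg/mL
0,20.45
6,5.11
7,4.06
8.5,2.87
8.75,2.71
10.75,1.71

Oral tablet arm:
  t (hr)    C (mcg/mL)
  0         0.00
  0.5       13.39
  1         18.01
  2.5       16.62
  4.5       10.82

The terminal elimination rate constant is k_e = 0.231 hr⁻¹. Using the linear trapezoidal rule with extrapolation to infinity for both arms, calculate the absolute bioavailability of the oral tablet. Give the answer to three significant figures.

Trapezoidal AUC_0→10.75 (IV):
  [0→6]: (20.45+5.11)/2 × 6 = 76.68
  [6→7]: (5.11+4.06)/2 × 1 = 4.585
  [7→8.5]: (4.06+2.87)/2 × 1.5 = 5.1975
  [8.5→8.75]: (2.87+2.71)/2 × 0.25 = 0.6975
  [8.75→10.75]: (2.71+1.71)/2 × 2 = 4.42
  Sum = 91.58 mcg/mL·hr
IV tail: 1.71/0.231 = 7.403; AUC_iv,0→∞ = 91.58 + 7.403 = 98.983 mcg/mL·hr
Trapezoidal AUC_0→4.5 (oral tablet):
  [0→0.5]: (0.00+13.39)/2 × 0.5 = 3.3475
  [0.5→1]: (13.39+18.01)/2 × 0.5 = 7.85
  [1→2.5]: (18.01+16.62)/2 × 1.5 = 25.9725
  [2.5→4.5]: (16.62+10.82)/2 × 2 = 27.44
  Sum = 64.61 mcg/mL·hr
oral tablet tail: 10.82/0.231 = 46.840; AUC_ev,0→∞ = 64.61 + 46.840 = 111.45 mcg/mL·hr
F = (AUC_ev/D_ev)/(AUC_iv/D_iv) = (111.45/225)/(98.983/150) = 0.495333/0.659887 = 0.7506

F = 0.751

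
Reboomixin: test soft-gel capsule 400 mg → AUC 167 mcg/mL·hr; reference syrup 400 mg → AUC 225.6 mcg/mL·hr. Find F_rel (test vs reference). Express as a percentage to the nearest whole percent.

F_rel = 74%

F_rel = (AUC_test/D_test) / (AUC_ref/D_ref)
      = (167/400) / (225.6/400)
      = 0.4175 / 0.564 = 0.7402 = 74.02%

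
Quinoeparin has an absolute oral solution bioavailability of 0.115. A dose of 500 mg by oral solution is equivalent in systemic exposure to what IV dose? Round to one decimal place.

Systemic exposure from an extravascular dose = F × D_ev, so the equivalent IV dose is F × D_ev.
D_iv = F × D_ev = 0.115 × 500 = 57.5 mg

D_iv = 57.5 mg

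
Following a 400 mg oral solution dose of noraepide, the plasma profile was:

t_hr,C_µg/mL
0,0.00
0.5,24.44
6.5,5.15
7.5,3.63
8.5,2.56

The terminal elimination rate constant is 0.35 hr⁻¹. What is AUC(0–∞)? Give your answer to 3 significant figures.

AUC = 110 µg/mL·hr

Trapezoidal AUC_0→8.5:
  [0→0.5]: (0.00+24.44)/2 × 0.5 = 6.11
  [0.5→6.5]: (24.44+5.15)/2 × 6 = 88.77
  [6.5→7.5]: (5.15+3.63)/2 × 1 = 4.39
  [7.5→8.5]: (3.63+2.56)/2 × 1 = 3.095
  Sum = 102.365 µg/mL·hr
Extrapolated tail: C_last / k_e = 2.56 / 0.35 = 7.314
AUC_0→∞ = 102.365 + 7.314 = 109.679 µg/mL·hr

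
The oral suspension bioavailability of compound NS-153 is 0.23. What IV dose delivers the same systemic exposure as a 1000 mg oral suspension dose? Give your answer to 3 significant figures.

D_iv = 230 mg

Systemic exposure from an extravascular dose = F × D_ev, so the equivalent IV dose is F × D_ev.
D_iv = F × D_ev = 0.23 × 1000 = 230 mg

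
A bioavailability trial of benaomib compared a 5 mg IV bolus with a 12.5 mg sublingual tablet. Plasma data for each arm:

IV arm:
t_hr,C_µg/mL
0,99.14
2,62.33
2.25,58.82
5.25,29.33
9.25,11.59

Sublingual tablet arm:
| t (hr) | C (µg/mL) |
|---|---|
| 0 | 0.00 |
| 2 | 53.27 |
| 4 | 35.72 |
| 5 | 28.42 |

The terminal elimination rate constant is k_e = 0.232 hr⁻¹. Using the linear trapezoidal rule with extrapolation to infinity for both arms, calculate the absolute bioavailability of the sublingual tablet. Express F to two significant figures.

Trapezoidal AUC_0→9.25 (IV):
  [0→2]: (99.14+62.33)/2 × 2 = 161.47
  [2→2.25]: (62.33+58.82)/2 × 0.25 = 15.14375
  [2.25→5.25]: (58.82+29.33)/2 × 3 = 132.225
  [5.25→9.25]: (29.33+11.59)/2 × 4 = 81.84
  Sum = 390.67875 µg/mL·hr
IV tail: 11.59/0.232 = 49.957; AUC_iv,0→∞ = 390.67875 + 49.957 = 440.63575 µg/mL·hr
Trapezoidal AUC_0→5 (sublingual tablet):
  [0→2]: (0.00+53.27)/2 × 2 = 53.27
  [2→4]: (53.27+35.72)/2 × 2 = 88.99
  [4→5]: (35.72+28.42)/2 × 1 = 32.07
  Sum = 174.33 µg/mL·hr
sublingual tablet tail: 28.42/0.232 = 122.500; AUC_ev,0→∞ = 174.33 + 122.500 = 296.83 µg/mL·hr
F = (AUC_ev/D_ev)/(AUC_iv/D_iv) = (296.83/12.5)/(440.63575/5) = 23.7464/88.12715 = 0.2695

F = 0.27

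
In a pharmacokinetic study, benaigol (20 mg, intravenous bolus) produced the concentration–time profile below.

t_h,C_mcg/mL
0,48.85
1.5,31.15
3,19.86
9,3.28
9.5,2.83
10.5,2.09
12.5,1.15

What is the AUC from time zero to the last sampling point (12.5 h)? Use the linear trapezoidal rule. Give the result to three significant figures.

AUC = 175 mcg/mL·h

Trapezoidal AUC_0→12.5:
  [0→1.5]: (48.85+31.15)/2 × 1.5 = 60.0
  [1.5→3]: (31.15+19.86)/2 × 1.5 = 38.2575
  [3→9]: (19.86+3.28)/2 × 6 = 69.42
  [9→9.5]: (3.28+2.83)/2 × 0.5 = 1.5275
  [9.5→10.5]: (2.83+2.09)/2 × 1 = 2.46
  [10.5→12.5]: (2.09+1.15)/2 × 2 = 3.24
  Sum = 174.905 mcg/mL·h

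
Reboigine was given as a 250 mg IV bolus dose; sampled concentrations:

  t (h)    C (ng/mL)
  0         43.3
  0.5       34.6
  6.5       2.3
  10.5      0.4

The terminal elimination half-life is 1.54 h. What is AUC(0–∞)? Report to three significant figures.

Trapezoidal AUC_0→10.5:
  [0→0.5]: (43.3+34.6)/2 × 0.5 = 19.475
  [0.5→6.5]: (34.6+2.3)/2 × 6 = 110.7
  [6.5→10.5]: (2.3+0.4)/2 × 4 = 5.4
  Sum = 135.575 ng/mL·h
k_e = ln2 / t½ = 0.693147 / 1.54 = 0.4501 h^-1
Extrapolated tail: C_last / k_e = 0.4 / 0.4501 = 0.889
AUC_0→∞ = 135.575 + 0.889 = 136.464 ng/mL·h

AUC = 136 ng/mL·h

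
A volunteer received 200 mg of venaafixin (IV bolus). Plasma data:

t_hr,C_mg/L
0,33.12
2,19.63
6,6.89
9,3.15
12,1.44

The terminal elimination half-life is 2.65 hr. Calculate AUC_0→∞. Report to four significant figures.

AUC = 133.2 mg/L·hr

Trapezoidal AUC_0→12:
  [0→2]: (33.12+19.63)/2 × 2 = 52.75
  [2→6]: (19.63+6.89)/2 × 4 = 53.04
  [6→9]: (6.89+3.15)/2 × 3 = 15.06
  [9→12]: (3.15+1.44)/2 × 3 = 6.885
  Sum = 127.735 mg/L·hr
k_e = ln2 / t½ = 0.693147 / 2.65 = 0.2616 hr^-1
Extrapolated tail: C_last / k_e = 1.44 / 0.2616 = 5.505
AUC_0→∞ = 127.735 + 5.505 = 133.24 mg/L·hr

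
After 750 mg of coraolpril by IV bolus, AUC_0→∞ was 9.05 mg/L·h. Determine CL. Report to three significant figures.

CL = 82.9 L/h

CL = Dose_iv / AUC_0→∞
   = 750 / 9.05 = 82.8729 L/h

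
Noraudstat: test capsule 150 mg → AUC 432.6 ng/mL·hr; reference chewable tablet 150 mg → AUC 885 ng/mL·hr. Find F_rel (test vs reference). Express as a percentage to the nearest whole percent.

F_rel = 49%

F_rel = (AUC_test/D_test) / (AUC_ref/D_ref)
      = (432.6/150) / (885/150)
      = 2.884 / 5.9 = 0.4888 = 48.88%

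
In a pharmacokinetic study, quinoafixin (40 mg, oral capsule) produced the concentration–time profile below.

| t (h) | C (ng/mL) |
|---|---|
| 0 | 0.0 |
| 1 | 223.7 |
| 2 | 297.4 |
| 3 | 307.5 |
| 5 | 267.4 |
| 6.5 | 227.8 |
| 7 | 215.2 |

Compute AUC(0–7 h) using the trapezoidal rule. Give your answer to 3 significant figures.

AUC = 1730 ng/mL·h

Trapezoidal AUC_0→7:
  [0→1]: (0.0+223.7)/2 × 1 = 111.85
  [1→2]: (223.7+297.4)/2 × 1 = 260.55
  [2→3]: (297.4+307.5)/2 × 1 = 302.45
  [3→5]: (307.5+267.4)/2 × 2 = 574.9
  [5→6.5]: (267.4+227.8)/2 × 1.5 = 371.4
  [6.5→7]: (227.8+215.2)/2 × 0.5 = 110.75
  Sum = 1731.9 ng/mL·h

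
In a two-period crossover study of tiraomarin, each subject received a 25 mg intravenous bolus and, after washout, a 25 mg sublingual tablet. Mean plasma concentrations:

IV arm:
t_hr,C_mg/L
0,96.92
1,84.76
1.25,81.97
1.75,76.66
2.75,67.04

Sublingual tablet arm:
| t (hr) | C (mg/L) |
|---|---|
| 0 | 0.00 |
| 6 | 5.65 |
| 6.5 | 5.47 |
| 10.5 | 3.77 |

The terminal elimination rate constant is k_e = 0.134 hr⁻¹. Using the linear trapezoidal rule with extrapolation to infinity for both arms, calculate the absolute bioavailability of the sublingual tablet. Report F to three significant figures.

F = 0.0917

Trapezoidal AUC_0→2.75 (IV):
  [0→1]: (96.92+84.76)/2 × 1 = 90.84
  [1→1.25]: (84.76+81.97)/2 × 0.25 = 20.84125
  [1.25→1.75]: (81.97+76.66)/2 × 0.5 = 39.6575
  [1.75→2.75]: (76.66+67.04)/2 × 1 = 71.85
  Sum = 223.18875 mg/L·hr
IV tail: 67.04/0.134 = 500.299; AUC_iv,0→∞ = 223.18875 + 500.299 = 723.48775 mg/L·hr
Trapezoidal AUC_0→10.5 (sublingual tablet):
  [0→6]: (0.00+5.65)/2 × 6 = 16.95
  [6→6.5]: (5.65+5.47)/2 × 0.5 = 2.78
  [6.5→10.5]: (5.47+3.77)/2 × 4 = 18.48
  Sum = 38.21 mg/L·hr
sublingual tablet tail: 3.77/0.134 = 28.134; AUC_ev,0→∞ = 38.21 + 28.134 = 66.344 mg/L·hr
F = (AUC_ev/D_ev)/(AUC_iv/D_iv) = (66.344/25)/(723.48775/25) = 2.65376/28.93951 = 0.0917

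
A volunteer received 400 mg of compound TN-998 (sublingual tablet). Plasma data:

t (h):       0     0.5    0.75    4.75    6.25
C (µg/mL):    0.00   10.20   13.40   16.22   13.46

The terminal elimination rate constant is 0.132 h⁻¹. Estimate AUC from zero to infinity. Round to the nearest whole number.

Trapezoidal AUC_0→6.25:
  [0→0.5]: (0.00+10.20)/2 × 0.5 = 2.55
  [0.5→0.75]: (10.20+13.40)/2 × 0.25 = 2.95
  [0.75→4.75]: (13.40+16.22)/2 × 4 = 59.24
  [4.75→6.25]: (16.22+13.46)/2 × 1.5 = 22.26
  Sum = 87.0 µg/mL·h
Extrapolated tail: C_last / k_e = 13.46 / 0.132 = 101.970
AUC_0→∞ = 87.0 + 101.970 = 188.97 µg/mL·h

AUC = 189 µg/mL·h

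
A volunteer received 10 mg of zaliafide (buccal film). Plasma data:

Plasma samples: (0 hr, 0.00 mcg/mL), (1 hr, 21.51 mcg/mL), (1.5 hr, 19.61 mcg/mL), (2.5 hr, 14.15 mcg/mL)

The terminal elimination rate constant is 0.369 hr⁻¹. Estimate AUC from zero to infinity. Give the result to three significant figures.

AUC = 76.3 mcg/mL·hr

Trapezoidal AUC_0→2.5:
  [0→1]: (0.00+21.51)/2 × 1 = 10.755
  [1→1.5]: (21.51+19.61)/2 × 0.5 = 10.28
  [1.5→2.5]: (19.61+14.15)/2 × 1 = 16.88
  Sum = 37.915 mcg/mL·hr
Extrapolated tail: C_last / k_e = 14.15 / 0.369 = 38.347
AUC_0→∞ = 37.915 + 38.347 = 76.262 mcg/mL·hr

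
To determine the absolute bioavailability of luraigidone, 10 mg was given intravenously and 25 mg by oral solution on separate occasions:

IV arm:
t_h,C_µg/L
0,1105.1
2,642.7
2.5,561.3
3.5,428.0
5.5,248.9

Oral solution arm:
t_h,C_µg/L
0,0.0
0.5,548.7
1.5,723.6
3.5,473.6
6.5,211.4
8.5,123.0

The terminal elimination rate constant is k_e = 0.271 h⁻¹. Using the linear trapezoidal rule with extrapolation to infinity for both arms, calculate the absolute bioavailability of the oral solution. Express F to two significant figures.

Trapezoidal AUC_0→5.5 (IV):
  [0→2]: (1105.1+642.7)/2 × 2 = 1747.8
  [2→2.5]: (642.7+561.3)/2 × 0.5 = 301.0
  [2.5→3.5]: (561.3+428.0)/2 × 1 = 494.65
  [3.5→5.5]: (428.0+248.9)/2 × 2 = 676.9
  Sum = 3220.35 µg/L·h
IV tail: 248.9/0.271 = 918.450; AUC_iv,0→∞ = 3220.35 + 918.450 = 4138.8 µg/L·h
Trapezoidal AUC_0→8.5 (oral solution):
  [0→0.5]: (0.0+548.7)/2 × 0.5 = 137.175
  [0.5→1.5]: (548.7+723.6)/2 × 1 = 636.15
  [1.5→3.5]: (723.6+473.6)/2 × 2 = 1197.2
  [3.5→6.5]: (473.6+211.4)/2 × 3 = 1027.5
  [6.5→8.5]: (211.4+123.0)/2 × 2 = 334.4
  Sum = 3332.425 µg/L·h
oral solution tail: 123.0/0.271 = 453.875; AUC_ev,0→∞ = 3332.425 + 453.875 = 3786.3 µg/L·h
F = (AUC_ev/D_ev)/(AUC_iv/D_iv) = (3786.3/25)/(4138.8/10) = 151.452/413.88 = 0.3659

F = 0.37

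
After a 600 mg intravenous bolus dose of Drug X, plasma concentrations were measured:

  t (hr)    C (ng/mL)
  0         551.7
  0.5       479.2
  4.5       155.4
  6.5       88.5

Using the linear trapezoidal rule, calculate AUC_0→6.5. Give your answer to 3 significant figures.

Trapezoidal AUC_0→6.5:
  [0→0.5]: (551.7+479.2)/2 × 0.5 = 257.725
  [0.5→4.5]: (479.2+155.4)/2 × 4 = 1269.2
  [4.5→6.5]: (155.4+88.5)/2 × 2 = 243.9
  Sum = 1770.825 ng/mL·hr

AUC = 1770 ng/mL·hr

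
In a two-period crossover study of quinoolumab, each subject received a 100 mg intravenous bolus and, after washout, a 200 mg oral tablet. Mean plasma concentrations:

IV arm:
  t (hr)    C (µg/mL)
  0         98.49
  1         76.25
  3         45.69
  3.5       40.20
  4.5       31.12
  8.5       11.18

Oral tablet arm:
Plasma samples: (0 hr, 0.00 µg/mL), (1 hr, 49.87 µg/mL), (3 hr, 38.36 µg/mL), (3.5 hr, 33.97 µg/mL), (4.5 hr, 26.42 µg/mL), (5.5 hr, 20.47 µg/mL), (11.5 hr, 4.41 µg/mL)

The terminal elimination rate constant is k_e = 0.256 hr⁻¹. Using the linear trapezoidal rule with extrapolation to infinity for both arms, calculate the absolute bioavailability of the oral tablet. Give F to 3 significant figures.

Trapezoidal AUC_0→8.5 (IV):
  [0→1]: (98.49+76.25)/2 × 1 = 87.37
  [1→3]: (76.25+45.69)/2 × 2 = 121.94
  [3→3.5]: (45.69+40.20)/2 × 0.5 = 21.4725
  [3.5→4.5]: (40.20+31.12)/2 × 1 = 35.66
  [4.5→8.5]: (31.12+11.18)/2 × 4 = 84.6
  Sum = 351.0425 µg/mL·hr
IV tail: 11.18/0.256 = 43.672; AUC_iv,0→∞ = 351.0425 + 43.672 = 394.7145 µg/mL·hr
Trapezoidal AUC_0→11.5 (oral tablet):
  [0→1]: (0.00+49.87)/2 × 1 = 24.935
  [1→3]: (49.87+38.36)/2 × 2 = 88.23
  [3→3.5]: (38.36+33.97)/2 × 0.5 = 18.0825
  [3.5→4.5]: (33.97+26.42)/2 × 1 = 30.195
  [4.5→5.5]: (26.42+20.47)/2 × 1 = 23.445
  [5.5→11.5]: (20.47+4.41)/2 × 6 = 74.64
  Sum = 259.5275 µg/mL·hr
oral tablet tail: 4.41/0.256 = 17.227; AUC_ev,0→∞ = 259.5275 + 17.227 = 276.7545 µg/mL·hr
F = (AUC_ev/D_ev)/(AUC_iv/D_iv) = (276.7545/200)/(394.7145/100) = 1.3837725/3.947145 = 0.3506

F = 0.351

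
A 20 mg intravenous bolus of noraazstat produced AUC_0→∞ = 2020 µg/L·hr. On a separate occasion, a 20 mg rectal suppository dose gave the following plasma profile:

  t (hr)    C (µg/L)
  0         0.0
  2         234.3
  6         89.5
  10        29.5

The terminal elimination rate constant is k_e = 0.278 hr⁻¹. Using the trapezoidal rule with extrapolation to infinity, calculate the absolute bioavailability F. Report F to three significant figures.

Trapezoidal AUC_0→10 (rectal suppository):
  [0→2]: (0.0+234.3)/2 × 2 = 234.3
  [2→6]: (234.3+89.5)/2 × 4 = 647.6
  [6→10]: (89.5+29.5)/2 × 4 = 238.0
  Sum = 1119.9 µg/L·hr
Tail: C_last/k_e = 29.5/0.278 = 106.115
AUC_0→∞ (rectal suppository) = 1119.9 + 106.115 = 1226.015 µg/L·hr
F = (AUC_ev/D_ev)/(AUC_iv/D_iv) = (1226.015/20)/(2020/20) = 61.30075/101 = 0.6069

F = 0.607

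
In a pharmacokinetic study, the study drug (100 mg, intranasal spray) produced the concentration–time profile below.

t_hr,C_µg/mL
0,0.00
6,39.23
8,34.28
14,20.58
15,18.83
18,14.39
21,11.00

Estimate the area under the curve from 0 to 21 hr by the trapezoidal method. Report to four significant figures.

AUC = 463.4 µg/mL·hr

Trapezoidal AUC_0→21:
  [0→6]: (0.00+39.23)/2 × 6 = 117.69
  [6→8]: (39.23+34.28)/2 × 2 = 73.51
  [8→14]: (34.28+20.58)/2 × 6 = 164.58
  [14→15]: (20.58+18.83)/2 × 1 = 19.705
  [15→18]: (18.83+14.39)/2 × 3 = 49.83
  [18→21]: (14.39+11.00)/2 × 3 = 38.085
  Sum = 463.4 µg/mL·hr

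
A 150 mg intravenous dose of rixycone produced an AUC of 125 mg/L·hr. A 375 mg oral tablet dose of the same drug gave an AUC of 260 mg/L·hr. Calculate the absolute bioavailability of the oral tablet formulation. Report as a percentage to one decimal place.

F = (AUC_ev / D_ev) / (AUC_iv / D_iv)
  = (260/375) / (125/150)
  = 0.693333 / 0.833333 = 0.8320
  = 83.20%

F = 83.2%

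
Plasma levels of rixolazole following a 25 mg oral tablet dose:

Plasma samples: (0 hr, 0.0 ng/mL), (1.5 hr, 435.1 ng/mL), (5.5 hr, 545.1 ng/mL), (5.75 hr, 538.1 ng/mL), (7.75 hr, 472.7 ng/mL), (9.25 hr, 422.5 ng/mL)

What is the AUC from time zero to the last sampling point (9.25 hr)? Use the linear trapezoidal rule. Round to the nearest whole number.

AUC = 4104 ng/mL·hr

Trapezoidal AUC_0→9.25:
  [0→1.5]: (0.0+435.1)/2 × 1.5 = 326.325
  [1.5→5.5]: (435.1+545.1)/2 × 4 = 1960.4
  [5.5→5.75]: (545.1+538.1)/2 × 0.25 = 135.4
  [5.75→7.75]: (538.1+472.7)/2 × 2 = 1010.8
  [7.75→9.25]: (472.7+422.5)/2 × 1.5 = 671.4
  Sum = 4104.325 ng/mL·hr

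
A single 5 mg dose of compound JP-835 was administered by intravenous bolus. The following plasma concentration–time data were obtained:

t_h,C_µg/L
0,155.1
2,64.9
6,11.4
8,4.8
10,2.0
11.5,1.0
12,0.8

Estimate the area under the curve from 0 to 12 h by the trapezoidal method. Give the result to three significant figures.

AUC = 398 µg/L·h

Trapezoidal AUC_0→12:
  [0→2]: (155.1+64.9)/2 × 2 = 220.0
  [2→6]: (64.9+11.4)/2 × 4 = 152.6
  [6→8]: (11.4+4.8)/2 × 2 = 16.2
  [8→10]: (4.8+2.0)/2 × 2 = 6.8
  [10→11.5]: (2.0+1.0)/2 × 1.5 = 2.25
  [11.5→12]: (1.0+0.8)/2 × 0.5 = 0.45
  Sum = 398.3 µg/L·h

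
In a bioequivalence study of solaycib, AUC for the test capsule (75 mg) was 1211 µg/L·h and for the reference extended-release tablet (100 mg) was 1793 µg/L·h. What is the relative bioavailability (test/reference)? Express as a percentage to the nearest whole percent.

F_rel = 90%

F_rel = (AUC_test/D_test) / (AUC_ref/D_ref)
      = (1211/75) / (1793/100)
      = 16.1467 / 17.93 = 0.9005 = 90.05%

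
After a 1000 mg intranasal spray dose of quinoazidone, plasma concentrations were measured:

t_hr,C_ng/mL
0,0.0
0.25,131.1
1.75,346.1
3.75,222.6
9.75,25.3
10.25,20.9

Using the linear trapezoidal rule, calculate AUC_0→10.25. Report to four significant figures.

AUC = 1698 ng/mL·hr

Trapezoidal AUC_0→10.25:
  [0→0.25]: (0.0+131.1)/2 × 0.25 = 16.3875
  [0.25→1.75]: (131.1+346.1)/2 × 1.5 = 357.9
  [1.75→3.75]: (346.1+222.6)/2 × 2 = 568.7
  [3.75→9.75]: (222.6+25.3)/2 × 6 = 743.7
  [9.75→10.25]: (25.3+20.9)/2 × 0.5 = 11.55
  Sum = 1698.2375 ng/mL·hr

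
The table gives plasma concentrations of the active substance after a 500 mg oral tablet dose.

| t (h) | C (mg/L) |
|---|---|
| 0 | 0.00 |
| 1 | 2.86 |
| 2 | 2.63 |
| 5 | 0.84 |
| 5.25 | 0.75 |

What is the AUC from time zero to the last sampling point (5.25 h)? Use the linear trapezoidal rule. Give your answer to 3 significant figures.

AUC = 9.58 mg/L·h

Trapezoidal AUC_0→5.25:
  [0→1]: (0.00+2.86)/2 × 1 = 1.43
  [1→2]: (2.86+2.63)/2 × 1 = 2.745
  [2→5]: (2.63+0.84)/2 × 3 = 5.205
  [5→5.25]: (0.84+0.75)/2 × 0.25 = 0.19875
  Sum = 9.57875 mg/L·h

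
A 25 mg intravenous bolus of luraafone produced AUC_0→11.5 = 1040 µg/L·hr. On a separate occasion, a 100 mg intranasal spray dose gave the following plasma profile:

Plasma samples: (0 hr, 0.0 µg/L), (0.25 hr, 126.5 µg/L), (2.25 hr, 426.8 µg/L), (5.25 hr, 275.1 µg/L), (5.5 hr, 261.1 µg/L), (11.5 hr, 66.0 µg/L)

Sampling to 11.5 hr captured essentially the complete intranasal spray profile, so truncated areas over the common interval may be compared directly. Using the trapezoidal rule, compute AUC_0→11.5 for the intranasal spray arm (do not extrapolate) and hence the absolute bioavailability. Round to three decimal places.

F = 0.642

Trapezoidal AUC_0→11.5 (intranasal spray):
  [0→0.25]: (0.0+126.5)/2 × 0.25 = 15.8125
  [0.25→2.25]: (126.5+426.8)/2 × 2 = 553.3
  [2.25→5.25]: (426.8+275.1)/2 × 3 = 1052.85
  [5.25→5.5]: (275.1+261.1)/2 × 0.25 = 67.025
  [5.5→11.5]: (261.1+66.0)/2 × 6 = 981.3
  Sum = 2670.2875 µg/L·hr
F = (AUC_ev/D_ev)/(AUC_iv/D_iv) = (2670.2875/100)/(1040/25) = 26.702875/41.6 = 0.6419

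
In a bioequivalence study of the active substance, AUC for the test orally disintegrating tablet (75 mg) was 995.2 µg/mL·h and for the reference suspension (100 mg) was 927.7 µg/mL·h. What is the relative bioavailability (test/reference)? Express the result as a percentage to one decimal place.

F_rel = 143.0%

F_rel = (AUC_test/D_test) / (AUC_ref/D_ref)
      = (995.2/75) / (927.7/100)
      = 13.2693 / 9.277 = 1.4303 = 143.03%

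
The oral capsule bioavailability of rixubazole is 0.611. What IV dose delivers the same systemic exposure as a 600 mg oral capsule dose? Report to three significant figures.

Systemic exposure from an extravascular dose = F × D_ev, so the equivalent IV dose is F × D_ev.
D_iv = F × D_ev = 0.611 × 600 = 366.6 mg

D_iv = 367 mg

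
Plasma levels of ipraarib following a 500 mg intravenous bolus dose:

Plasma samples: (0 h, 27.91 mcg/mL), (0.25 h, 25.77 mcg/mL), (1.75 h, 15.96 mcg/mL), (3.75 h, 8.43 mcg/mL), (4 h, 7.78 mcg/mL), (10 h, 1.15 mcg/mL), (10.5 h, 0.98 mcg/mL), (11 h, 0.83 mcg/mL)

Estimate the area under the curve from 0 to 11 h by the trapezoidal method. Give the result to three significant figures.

Trapezoidal AUC_0→11:
  [0→0.25]: (27.91+25.77)/2 × 0.25 = 6.71
  [0.25→1.75]: (25.77+15.96)/2 × 1.5 = 31.2975
  [1.75→3.75]: (15.96+8.43)/2 × 2 = 24.39
  [3.75→4]: (8.43+7.78)/2 × 0.25 = 2.02625
  [4→10]: (7.78+1.15)/2 × 6 = 26.79
  [10→10.5]: (1.15+0.98)/2 × 0.5 = 0.5325
  [10.5→11]: (0.98+0.83)/2 × 0.5 = 0.4525
  Sum = 92.19875 mcg/mL·h

AUC = 92.2 mcg/mL·h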